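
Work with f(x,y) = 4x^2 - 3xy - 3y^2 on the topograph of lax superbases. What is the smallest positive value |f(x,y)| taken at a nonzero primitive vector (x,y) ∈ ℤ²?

descent: ρ → (-3,3,4)  [lands on river]
river: ρ → (4,5,-2)
river: ρ → (-2,7,1)
river: ρ → (1,7,-2)
river: ρ → (-2,5,4)
river: ρ → (4,3,-3)
closes: descent 1, river 6
min |a| on river = 1

1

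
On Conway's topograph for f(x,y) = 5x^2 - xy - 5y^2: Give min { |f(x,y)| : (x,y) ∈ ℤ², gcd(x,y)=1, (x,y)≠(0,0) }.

descent: ρ → (-5,1,5)  [lands on river]
river: ρ → (5,9,-1)
river: ρ → (-1,9,5)
river: ρ → (5,1,-5)
river: ρ → (-5,9,1)
river: ρ → (1,9,-5)
closes: descent 1, river 6
min |a| on river = 1

1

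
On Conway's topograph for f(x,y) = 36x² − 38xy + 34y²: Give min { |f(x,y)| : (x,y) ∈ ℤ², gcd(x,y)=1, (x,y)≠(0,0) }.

translate: b→34 (≡-38 mod 72), so (36,-38,34)→(36,34,32)
flip: (36,34,32)→(32,-34,36)
translate: b→30 (≡-34 mod 64), so (32,-34,36)→(32,30,34)
reduced (well bottom): (32,30,34) with a≤c, −a<b≤a
well minimum = a = 32

32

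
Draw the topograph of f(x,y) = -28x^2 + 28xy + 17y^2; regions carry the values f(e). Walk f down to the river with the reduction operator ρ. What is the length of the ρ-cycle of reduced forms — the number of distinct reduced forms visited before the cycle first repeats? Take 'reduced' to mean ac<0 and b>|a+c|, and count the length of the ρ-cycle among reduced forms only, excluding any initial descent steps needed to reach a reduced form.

D = 2688, ⌊√D⌋ = 51
river: ρ → (17,40,-16)
river: ρ → (-16,24,33)
river: ρ → (33,42,-7)
river: ρ → (-7,42,33)
river: ρ → (33,24,-16)
river: ρ → (-16,40,17)
river: ρ → (17,28,-28)
river: ρ → (-28,28,17)
ρ-cycle length = 8 (tail of 0 descent steps not counted)

8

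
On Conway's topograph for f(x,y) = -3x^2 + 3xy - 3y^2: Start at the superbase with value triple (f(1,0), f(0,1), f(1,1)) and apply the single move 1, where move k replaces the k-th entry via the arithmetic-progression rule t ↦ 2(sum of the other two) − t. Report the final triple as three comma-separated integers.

start (-3,-3,-3) = (f(1,0),f(0,1),f(1,1))
replace slot 1: 2·((-3)+(-3)) − (-3) = -9 → (-9,-3,-3)

-9,-3,-3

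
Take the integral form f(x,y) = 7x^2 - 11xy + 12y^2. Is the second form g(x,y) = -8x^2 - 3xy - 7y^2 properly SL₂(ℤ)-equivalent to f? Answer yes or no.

D₁ = -215, D₂ = -215
f: translate: b→3 (≡-11 mod 14), so (7,-11,12)→(7,3,8)
f: reduced (well bottom): (7,3,8) with a≤c, −a<b≤a
g is negative-definite; reduce −g:
−g: flip: (8,3,7)→(7,-3,8)
−g: reduced (well bottom): (7,-3,8) with a≤c, −a<b≤a
flip sign back: reduced form of g is (-7,3,-8)
reduced forms (7, 3, 8) vs (-7, 3, -8) ⇒ inequivalent

no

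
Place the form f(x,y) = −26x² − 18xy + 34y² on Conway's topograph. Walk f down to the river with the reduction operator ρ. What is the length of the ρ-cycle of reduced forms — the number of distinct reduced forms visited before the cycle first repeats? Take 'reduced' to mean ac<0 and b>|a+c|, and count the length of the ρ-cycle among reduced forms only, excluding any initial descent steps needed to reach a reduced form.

D = 3860, ⌊√D⌋ = 62
descent: ρ → (34,18,-26)  [lands on river]
river: ρ → (-26,34,26)
river: ρ → (26,18,-34)
river: ρ → (-34,50,10)
river: ρ → (10,50,-34)
river: ρ → (-34,18,26)
river: ρ → (26,34,-26)
river: ρ → (-26,18,34)
river: ρ → (34,50,-10)
river: ρ → (-10,50,34)
ρ-cycle length = 10 (tail of 1 descent step not counted)

10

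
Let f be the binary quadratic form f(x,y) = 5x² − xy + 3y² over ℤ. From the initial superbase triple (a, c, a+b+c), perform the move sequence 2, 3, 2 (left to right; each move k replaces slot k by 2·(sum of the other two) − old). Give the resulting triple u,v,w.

start (5,3,7) = (f(1,0),f(0,1),f(1,1))
replace slot 2: 2·(5+7) − 3 = 21 → (5,21,7)
replace slot 3: 2·(5+21) − 7 = 45 → (5,21,45)
replace slot 2: 2·(5+45) − 21 = 79 → (5,79,45)

5,79,45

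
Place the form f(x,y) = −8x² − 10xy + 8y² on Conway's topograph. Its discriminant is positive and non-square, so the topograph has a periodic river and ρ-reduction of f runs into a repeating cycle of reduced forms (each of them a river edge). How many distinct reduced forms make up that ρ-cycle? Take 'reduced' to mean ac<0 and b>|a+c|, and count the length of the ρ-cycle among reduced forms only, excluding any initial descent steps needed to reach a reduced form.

D = 356, ⌊√D⌋ = 18
descent: ρ → (8,10,-8)  [lands on river]
river: ρ → (-8,6,10)
river: ρ → (10,14,-4)
river: ρ → (-4,18,2)
river: ρ → (2,18,-4)
river: ρ → (-4,14,10)
river: ρ → (10,6,-8)
river: ρ → (-8,10,8)
river: ρ → (8,6,-10)
river: ρ → (-10,14,4)
river: ρ → (4,18,-2)
river: ρ → (-2,18,4)
river: ρ → (4,14,-10)
river: ρ → (-10,6,8)
ρ-cycle length = 14 (tail of 1 descent step not counted)

14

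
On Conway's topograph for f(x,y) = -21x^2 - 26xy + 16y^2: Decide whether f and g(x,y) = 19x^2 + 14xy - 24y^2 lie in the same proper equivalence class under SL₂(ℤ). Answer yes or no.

D₁ = 2020, D₂ = 2020
river cycle of f (length 10): (16, 26, -21), (-21, 16, 21), (21, 26, -16), (-16, 38, 9), (9, 34, -24), (-24, 14, 19), (19, 24, -19), (-19, 14, 24), (24, 34, -9), (-9, 38, 16)
river cycle of g (length 10): (-24, 34, 9), (9, 38, -16), (-16, 26, 21), (21, 16, -21), (-21, 26, 16), (16, 38, -9), (-9, 34, 24), (24, 14, -19), (-19, 24, 19), (19, 14, -24)
cycles differ ⇒ inequivalent

no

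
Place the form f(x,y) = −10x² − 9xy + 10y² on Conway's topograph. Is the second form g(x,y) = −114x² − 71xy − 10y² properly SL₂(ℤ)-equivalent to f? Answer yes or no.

D₁ = 481, D₂ = 481
river cycle of f (length 30): (10, 9, -10), (-10, 11, 9), (9, 7, -12), (-12, 17, 4), (4, 15, -16), (-16, 17, 3), (3, 19, -10), (-10, 21, 1), (1, 21, -10), (-10, 19, 3), … (20 more)
river cycle of g (length 30): (-10, 11, 9), (9, 7, -12), (-12, 17, 4), (4, 15, -16), (-16, 17, 3), (3, 19, -10), (-10, 21, 1), (1, 21, -10), (-10, 19, 3), (3, 17, -16), … (20 more)
cycles coincide ⇒ equivalent

yes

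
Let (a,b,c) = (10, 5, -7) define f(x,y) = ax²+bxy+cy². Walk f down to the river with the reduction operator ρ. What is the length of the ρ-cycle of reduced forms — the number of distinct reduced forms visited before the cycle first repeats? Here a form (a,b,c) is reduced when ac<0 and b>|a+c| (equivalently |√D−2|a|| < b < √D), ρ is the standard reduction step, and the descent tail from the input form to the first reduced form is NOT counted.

D = 305, ⌊√D⌋ = 17
river: ρ → (-7,9,8)
river: ρ → (8,7,-8)
river: ρ → (-8,9,7)
river: ρ → (7,5,-10)
river: ρ → (-10,15,2)
river: ρ → (2,17,-2)
river: ρ → (-2,15,10)
river: ρ → (10,5,-7)
ρ-cycle length = 8 (tail of 0 descent steps not counted)

8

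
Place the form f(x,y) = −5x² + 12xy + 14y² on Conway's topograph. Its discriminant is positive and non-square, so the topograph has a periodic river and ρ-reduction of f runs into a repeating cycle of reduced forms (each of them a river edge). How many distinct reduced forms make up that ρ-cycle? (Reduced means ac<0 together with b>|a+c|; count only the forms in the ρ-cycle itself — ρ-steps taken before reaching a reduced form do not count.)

D = 424, ⌊√D⌋ = 20
river: ρ → (14,16,-3)
river: ρ → (-3,20,2)
river: ρ → (2,20,-3)
river: ρ → (-3,16,14)
river: ρ → (14,12,-5)
river: ρ → (-5,18,5)
river: ρ → (5,12,-14)
river: ρ → (-14,16,3)
river: ρ → (3,20,-2)
river: ρ → (-2,20,3)
river: ρ → (3,16,-14)
river: ρ → (-14,12,5)
river: ρ → (5,18,-5)
river: ρ → (-5,12,14)
ρ-cycle length = 14 (tail of 0 descent steps not counted)

14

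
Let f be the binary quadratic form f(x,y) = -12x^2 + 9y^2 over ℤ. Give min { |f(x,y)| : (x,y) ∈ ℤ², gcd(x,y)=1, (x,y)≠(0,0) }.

descent: ρ → (9,18,-3)  [lands on river]
river: ρ → (-3,18,9)
closes: descent 1, river 2
min |a| on river = 3

3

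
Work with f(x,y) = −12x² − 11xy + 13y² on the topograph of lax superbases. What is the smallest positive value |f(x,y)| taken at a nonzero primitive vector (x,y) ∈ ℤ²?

descent: ρ → (13,11,-12)  [lands on river]
river: ρ → (-12,13,12)
river: ρ → (12,11,-13)
river: ρ → (-13,15,10)
river: ρ → (10,25,-3)
river: ρ → (-3,23,18)
river: ρ → (18,13,-8)
river: ρ → (-8,19,12)
river: ρ → (12,5,-15)
river: ρ → (-15,25,2)
river: ρ → (2,27,-2)
river: ρ → (-2,25,15)
river: ρ → (15,5,-12)
river: ρ → (-12,19,8)
river: ρ → (8,13,-18)
river: ρ → (-18,23,3)
river: ρ → (3,25,-10)
river: ρ → (-10,15,13)
closes: descent 1, river 18
min |a| on river = 2

2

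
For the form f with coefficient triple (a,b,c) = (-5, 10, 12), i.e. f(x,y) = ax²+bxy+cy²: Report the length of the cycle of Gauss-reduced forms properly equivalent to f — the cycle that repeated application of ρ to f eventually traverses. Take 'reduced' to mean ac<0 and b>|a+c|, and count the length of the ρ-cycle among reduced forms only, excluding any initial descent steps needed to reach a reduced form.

D = 340, ⌊√D⌋ = 18
river: ρ → (12,14,-3)
river: ρ → (-3,16,7)
river: ρ → (7,12,-7)
river: ρ → (-7,16,3)
river: ρ → (3,14,-12)
river: ρ → (-12,10,5)
river: ρ → (5,10,-12)
river: ρ → (-12,14,3)
river: ρ → (3,16,-7)
river: ρ → (-7,12,7)
river: ρ → (7,16,-3)
river: ρ → (-3,14,12)
river: ρ → (12,10,-5)
river: ρ → (-5,10,12)
ρ-cycle length = 14 (tail of 0 descent steps not counted)

14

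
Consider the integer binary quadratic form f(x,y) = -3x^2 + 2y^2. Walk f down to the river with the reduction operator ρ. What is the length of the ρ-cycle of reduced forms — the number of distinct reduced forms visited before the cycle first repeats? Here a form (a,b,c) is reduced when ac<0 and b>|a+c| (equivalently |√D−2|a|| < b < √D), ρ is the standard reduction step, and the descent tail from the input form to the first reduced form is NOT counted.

D = 24, ⌊√D⌋ = 4
descent: ρ → (2,4,-1)  [lands on river]
river: ρ → (-1,4,2)
ρ-cycle length = 2 (tail of 1 descent step not counted)

2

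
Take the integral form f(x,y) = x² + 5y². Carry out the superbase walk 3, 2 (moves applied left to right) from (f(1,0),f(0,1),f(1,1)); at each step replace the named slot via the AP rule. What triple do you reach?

start (1,5,6) = (f(1,0),f(0,1),f(1,1))
replace slot 3: 2·(1+5) − 6 = 6 → (1,5,6)
replace slot 2: 2·(1+6) − 5 = 9 → (1,9,6)

1,9,6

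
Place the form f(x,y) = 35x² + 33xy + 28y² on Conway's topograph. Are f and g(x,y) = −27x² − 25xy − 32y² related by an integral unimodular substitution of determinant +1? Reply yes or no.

D₁ = -2831, D₂ = -2831
f: flip: (35,33,28)→(28,-33,35)
f: translate: b→23 (≡-33 mod 56), so (28,-33,35)→(28,23,30)
f: reduced (well bottom): (28,23,30) with a≤c, −a<b≤a
g is negative-definite; reduce −g:
−g: reduced (well bottom): (27,25,32) with a≤c, −a<b≤a
flip sign back: reduced form of g is (-27,-25,-32)
reduced forms (28, 23, 30) vs (-27, -25, -32) ⇒ inequivalent

no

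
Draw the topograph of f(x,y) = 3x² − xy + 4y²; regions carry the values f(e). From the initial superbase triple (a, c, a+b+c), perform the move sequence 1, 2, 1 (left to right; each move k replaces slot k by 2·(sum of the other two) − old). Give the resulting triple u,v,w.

start (3,4,6) = (f(1,0),f(0,1),f(1,1))
replace slot 1: 2·(4+6) − 3 = 17 → (17,4,6)
replace slot 2: 2·(17+6) − 4 = 42 → (17,42,6)
replace slot 1: 2·(42+6) − 17 = 79 → (79,42,6)

79,42,6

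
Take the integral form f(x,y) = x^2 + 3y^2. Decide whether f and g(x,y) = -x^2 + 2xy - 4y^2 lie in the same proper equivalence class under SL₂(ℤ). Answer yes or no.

D₁ = -12, D₂ = -12
f: reduced (well bottom): (1,0,3) with a≤c, −a<b≤a
g is negative-definite; reduce −g:
−g: translate: b→0 (≡-2 mod 2), so (1,-2,4)→(1,0,3)
−g: reduced (well bottom): (1,0,3) with a≤c, −a<b≤a
flip sign back: reduced form of g is (-1,0,-3)
reduced forms (1, 0, 3) vs (-1, 0, -3) ⇒ inequivalent

no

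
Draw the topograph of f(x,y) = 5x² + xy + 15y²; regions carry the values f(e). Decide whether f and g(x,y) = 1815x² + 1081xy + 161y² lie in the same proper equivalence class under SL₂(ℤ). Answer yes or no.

D₁ = -299, D₂ = -299
f: reduced (well bottom): (5,1,15) with a≤c, −a<b≤a
g: flip: (1815,1081,161)→(161,-1081,1815)
g: translate: b→-115 (≡-1081 mod 322), so (161,-1081,1815)→(161,-115,21)
g: flip: (161,-115,21)→(21,115,161)
g: translate: b→-11 (≡115 mod 42), so (21,115,161)→(21,-11,5)
g: flip: (21,-11,5)→(5,11,21)
g: translate: b→1 (≡11 mod 10), so (5,11,21)→(5,1,15)
g: reduced (well bottom): (5,1,15) with a≤c, −a<b≤a
reduced forms (5, 1, 15) vs (5, 1, 15) ⇒ equivalent

yes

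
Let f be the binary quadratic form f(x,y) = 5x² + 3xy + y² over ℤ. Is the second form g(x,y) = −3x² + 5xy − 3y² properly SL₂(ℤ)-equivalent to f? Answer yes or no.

D₁ = -11, D₂ = -11
f: flip: (5,3,1)→(1,-3,5)
f: translate: b→1 (≡-3 mod 2), so (1,-3,5)→(1,1,3)
f: reduced (well bottom): (1,1,3) with a≤c, −a<b≤a
g is negative-definite; reduce −g:
−g: translate: b→1 (≡-5 mod 6), so (3,-5,3)→(3,1,1)
−g: flip: (3,1,1)→(1,-1,3)
−g: translate: b→1 (≡-1 mod 2), so (1,-1,3)→(1,1,3)
−g: reduced (well bottom): (1,1,3) with a≤c, −a<b≤a
flip sign back: reduced form of g is (-1,-1,-3)
reduced forms (1, 1, 3) vs (-1, -1, -3) ⇒ inequivalent

no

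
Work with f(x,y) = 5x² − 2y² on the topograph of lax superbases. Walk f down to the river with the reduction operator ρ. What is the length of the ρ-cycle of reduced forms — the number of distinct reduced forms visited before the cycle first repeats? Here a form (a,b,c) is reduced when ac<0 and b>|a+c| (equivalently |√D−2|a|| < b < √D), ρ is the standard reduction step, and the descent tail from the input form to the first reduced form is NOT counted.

D = 40, ⌊√D⌋ = 6
descent: ρ → (-2,4,3)  [lands on river]
river: ρ → (3,2,-3)
river: ρ → (-3,4,2)
river: ρ → (2,4,-3)
river: ρ → (-3,2,3)
river: ρ → (3,4,-2)
ρ-cycle length = 6 (tail of 1 descent step not counted)

6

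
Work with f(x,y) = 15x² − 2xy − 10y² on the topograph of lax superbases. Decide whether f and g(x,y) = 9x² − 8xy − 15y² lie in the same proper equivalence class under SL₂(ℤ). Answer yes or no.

D₁ = 604, D₂ = 604
river cycle of f (length 20): (-10, 22, 3), (3, 20, -17), (-17, 14, 6), (6, 22, -5), (-5, 18, 14), (14, 10, -9), (-9, 8, 15), (15, 22, -2), (-2, 22, 15), (15, 8, -9), … (10 more)
river cycle of g (length 20): (-15, 8, 9), (9, 10, -14), (-14, 18, 5), (5, 22, -6), (-6, 14, 17), (17, 20, -3), (-3, 22, 10), (10, 18, -7), (-7, 24, 1), (1, 24, -7), … (10 more)
cycles differ ⇒ inequivalent

no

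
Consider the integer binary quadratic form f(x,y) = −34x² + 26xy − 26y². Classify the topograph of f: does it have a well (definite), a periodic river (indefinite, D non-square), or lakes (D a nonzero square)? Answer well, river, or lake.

D = b²−4ac = 26² − 4·(-34)·(-26) = -2860
D < 0 ⇒ definite ⇒ every region one sign ⇒ single well

well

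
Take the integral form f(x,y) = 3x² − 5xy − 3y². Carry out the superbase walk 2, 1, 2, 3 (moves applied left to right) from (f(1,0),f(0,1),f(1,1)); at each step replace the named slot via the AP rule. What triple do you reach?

start (3,-3,-5) = (f(1,0),f(0,1),f(1,1))
replace slot 2: 2·(3+(-5)) − (-3) = -1 → (3,-1,-5)
replace slot 1: 2·((-1)+(-5)) − 3 = -15 → (-15,-1,-5)
replace slot 2: 2·((-15)+(-5)) − (-1) = -39 → (-15,-39,-5)
replace slot 3: 2·((-15)+(-39)) − (-5) = -103 → (-15,-39,-103)

-15,-39,-103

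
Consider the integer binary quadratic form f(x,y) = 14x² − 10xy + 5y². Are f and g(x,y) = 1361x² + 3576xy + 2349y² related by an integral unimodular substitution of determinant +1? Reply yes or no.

D₁ = -180, D₂ = -180
f: flip: (14,-10,5)→(5,10,14)
f: translate: b→0 (≡10 mod 10), so (5,10,14)→(5,0,9)
f: reduced (well bottom): (5,0,9) with a≤c, −a<b≤a
g: translate: b→854 (≡3576 mod 2722), so (1361,3576,2349)→(1361,854,134)
g: flip: (1361,854,134)→(134,-854,1361)
g: translate: b→-50 (≡-854 mod 268), so (134,-854,1361)→(134,-50,5)
g: flip: (134,-50,5)→(5,50,134)
g: translate: b→0 (≡50 mod 10), so (5,50,134)→(5,0,9)
g: reduced (well bottom): (5,0,9) with a≤c, −a<b≤a
reduced forms (5, 0, 9) vs (5, 0, 9) ⇒ equivalent

yes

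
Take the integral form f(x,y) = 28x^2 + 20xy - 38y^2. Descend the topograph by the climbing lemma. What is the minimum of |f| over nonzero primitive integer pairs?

river: ρ → (-38,56,10)
river: ρ → (10,64,-14)
river: ρ → (-14,48,42)
river: ρ → (42,36,-20)
river: ρ → (-20,44,34)
river: ρ → (34,24,-30)
river: ρ → (-30,36,28)
river: ρ → (28,20,-38)
closes: descent 0, river 8
min |a| on river = 10

10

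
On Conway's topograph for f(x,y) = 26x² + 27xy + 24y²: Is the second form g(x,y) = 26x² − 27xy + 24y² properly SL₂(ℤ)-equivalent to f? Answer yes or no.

D₁ = -1767, D₂ = -1767
f: translate: b→-25 (≡27 mod 52), so (26,27,24)→(26,-25,23)
f: flip: (26,-25,23)→(23,25,26)
f: translate: b→-21 (≡25 mod 46), so (23,25,26)→(23,-21,24)
f: reduced (well bottom): (23,-21,24) with a≤c, −a<b≤a
g: translate: b→25 (≡-27 mod 52), so (26,-27,24)→(26,25,23)
g: flip: (26,25,23)→(23,-25,26)
g: translate: b→21 (≡-25 mod 46), so (23,-25,26)→(23,21,24)
g: reduced (well bottom): (23,21,24) with a≤c, −a<b≤a
reduced forms (23, -21, 24) vs (23, 21, 24) ⇒ inequivalent

no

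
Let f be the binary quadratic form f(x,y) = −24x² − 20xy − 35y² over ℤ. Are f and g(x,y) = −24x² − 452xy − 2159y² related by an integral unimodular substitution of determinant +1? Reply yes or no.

D₁ = -2960, D₂ = -2960
f is negative-definite; reduce −f:
−f: reduced (well bottom): (24,20,35) with a≤c, −a<b≤a
flip sign back: reduced form of f is (-24,-20,-35)
g is negative-definite; reduce −g:
−g: translate: b→20 (≡452 mod 48), so (24,452,2159)→(24,20,35)
−g: reduced (well bottom): (24,20,35) with a≤c, −a<b≤a
flip sign back: reduced form of g is (-24,-20,-35)
reduced forms (-24, -20, -35) vs (-24, -20, -35) ⇒ equivalent

yes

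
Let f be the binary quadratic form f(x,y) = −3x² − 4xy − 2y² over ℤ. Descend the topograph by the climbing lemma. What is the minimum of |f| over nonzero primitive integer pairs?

translate: b→-2 (≡4 mod 6), so (3,4,2)→(3,-2,1)
flip: (3,-2,1)→(1,2,3)
translate: b→0 (≡2 mod 2), so (1,2,3)→(1,0,2)
reduced (well bottom): (1,0,2) with a≤c, −a<b≤a
well minimum |f| = |-1| = 1 (negative-definite)

1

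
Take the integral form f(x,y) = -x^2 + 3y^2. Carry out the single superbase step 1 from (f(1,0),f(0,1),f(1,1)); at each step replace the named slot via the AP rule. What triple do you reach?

start (-1,3,2) = (f(1,0),f(0,1),f(1,1))
replace slot 1: 2·(3+2) − (-1) = 11 → (11,3,2)

11,3,2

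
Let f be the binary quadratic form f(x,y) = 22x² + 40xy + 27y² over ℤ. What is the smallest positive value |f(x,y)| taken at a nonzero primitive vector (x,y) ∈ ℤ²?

translate: b→-4 (≡40 mod 44), so (22,40,27)→(22,-4,9)
flip: (22,-4,9)→(9,4,22)
reduced (well bottom): (9,4,22) with a≤c, −a<b≤a
well minimum = a = 9

9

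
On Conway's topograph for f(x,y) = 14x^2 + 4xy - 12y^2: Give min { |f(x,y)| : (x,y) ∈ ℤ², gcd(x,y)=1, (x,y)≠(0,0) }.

river: ρ → (-12,20,6)
river: ρ → (6,16,-18)
river: ρ → (-18,20,4)
river: ρ → (4,20,-18)
river: ρ → (-18,16,6)
river: ρ → (6,20,-12)
river: ρ → (-12,4,14)
river: ρ → (14,24,-2)
river: ρ → (-2,24,14)
river: ρ → (14,4,-12)
closes: descent 0, river 10
min |a| on river = 2

2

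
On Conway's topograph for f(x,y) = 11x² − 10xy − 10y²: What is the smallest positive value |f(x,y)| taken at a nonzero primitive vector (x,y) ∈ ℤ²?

descent: ρ → (-10,10,11)  [lands on river]
river: ρ → (11,12,-9)
river: ρ → (-9,6,14)
river: ρ → (14,22,-1)
river: ρ → (-1,22,14)
river: ρ → (14,6,-9)
river: ρ → (-9,12,11)
river: ρ → (11,10,-10)
closes: descent 1, river 8
min |a| on river = 1

1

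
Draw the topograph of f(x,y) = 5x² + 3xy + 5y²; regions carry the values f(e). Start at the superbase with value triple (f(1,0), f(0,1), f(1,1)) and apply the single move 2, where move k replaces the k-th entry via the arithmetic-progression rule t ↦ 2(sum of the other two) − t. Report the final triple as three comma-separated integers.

start (5,5,13) = (f(1,0),f(0,1),f(1,1))
replace slot 2: 2·(5+13) − 5 = 31 → (5,31,13)

5,31,13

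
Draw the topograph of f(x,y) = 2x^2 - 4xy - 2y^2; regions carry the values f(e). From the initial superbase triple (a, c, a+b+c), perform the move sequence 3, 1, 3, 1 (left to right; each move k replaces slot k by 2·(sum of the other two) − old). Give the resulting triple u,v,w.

start (2,-2,-4) = (f(1,0),f(0,1),f(1,1))
replace slot 3: 2·(2+(-2)) − (-4) = 4 → (2,-2,4)
replace slot 1: 2·((-2)+4) − 2 = 2 → (2,-2,4)
replace slot 3: 2·(2+(-2)) − 4 = -4 → (2,-2,-4)
replace slot 1: 2·((-2)+(-4)) − 2 = -14 → (-14,-2,-4)

-14,-2,-4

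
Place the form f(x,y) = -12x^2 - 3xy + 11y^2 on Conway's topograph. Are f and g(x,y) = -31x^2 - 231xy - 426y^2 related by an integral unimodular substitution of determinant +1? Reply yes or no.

D₁ = 537, D₂ = 537
river cycle of f (length 16): (11, 3, -12), (-12, 21, 2), (2, 23, -1), (-1, 23, 2), (2, 21, -12), (-12, 3, 11), (11, 19, -4), (-4, 21, 6), (6, 15, -13), (-13, 11, 8), … (6 more)
river cycle of g (length 16): (2, 23, -1), (-1, 23, 2), (2, 21, -12), (-12, 3, 11), (11, 19, -4), (-4, 21, 6), (6, 15, -13), (-13, 11, 8), (8, 21, -3), (-3, 21, 8), … (6 more)
cycles coincide ⇒ equivalent

yes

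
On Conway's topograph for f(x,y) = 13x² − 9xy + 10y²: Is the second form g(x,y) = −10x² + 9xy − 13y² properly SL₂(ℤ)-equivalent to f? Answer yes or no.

D₁ = -439, D₂ = -439
f: flip: (13,-9,10)→(10,9,13)
f: reduced (well bottom): (10,9,13) with a≤c, −a<b≤a
g is negative-definite; reduce −g:
−g: reduced (well bottom): (10,-9,13) with a≤c, −a<b≤a
flip sign back: reduced form of g is (-10,9,-13)
reduced forms (10, 9, 13) vs (-10, 9, -13) ⇒ inequivalent

no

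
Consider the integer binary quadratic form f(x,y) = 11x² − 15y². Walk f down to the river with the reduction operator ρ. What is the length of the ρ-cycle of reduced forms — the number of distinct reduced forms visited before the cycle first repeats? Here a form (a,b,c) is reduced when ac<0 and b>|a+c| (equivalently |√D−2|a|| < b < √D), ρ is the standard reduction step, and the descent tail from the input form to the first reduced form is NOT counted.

D = 660, ⌊√D⌋ = 25
descent: ρ → (-15,0,11)
descent: ρ → (11,22,-4)  [lands on river]
river: ρ → (-4,18,21)
river: ρ → (21,24,-1)
river: ρ → (-1,24,21)
river: ρ → (21,18,-4)
river: ρ → (-4,22,11)
ρ-cycle length = 6 (tail of 2 descent steps not counted)

6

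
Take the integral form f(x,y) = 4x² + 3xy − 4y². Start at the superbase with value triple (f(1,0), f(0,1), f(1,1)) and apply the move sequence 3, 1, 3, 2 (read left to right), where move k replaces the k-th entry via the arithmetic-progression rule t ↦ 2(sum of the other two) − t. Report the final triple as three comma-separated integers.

start (4,-4,3) = (f(1,0),f(0,1),f(1,1))
replace slot 3: 2·(4+(-4)) − 3 = -3 → (4,-4,-3)
replace slot 1: 2·((-4)+(-3)) − 4 = -18 → (-18,-4,-3)
replace slot 3: 2·((-18)+(-4)) − (-3) = -41 → (-18,-4,-41)
replace slot 2: 2·((-18)+(-41)) − (-4) = -114 → (-18,-114,-41)

-18,-114,-41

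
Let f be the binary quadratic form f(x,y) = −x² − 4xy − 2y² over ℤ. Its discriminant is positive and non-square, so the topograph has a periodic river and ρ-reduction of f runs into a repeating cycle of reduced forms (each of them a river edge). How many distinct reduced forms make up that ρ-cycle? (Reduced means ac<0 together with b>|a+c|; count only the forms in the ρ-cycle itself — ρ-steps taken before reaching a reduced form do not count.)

D = 8, ⌊√D⌋ = 2
descent: ρ → (-2,0,1)
descent: ρ → (1,2,-1)  [lands on river]
river: ρ → (-1,2,1)
ρ-cycle length = 2 (tail of 2 descent steps not counted)

2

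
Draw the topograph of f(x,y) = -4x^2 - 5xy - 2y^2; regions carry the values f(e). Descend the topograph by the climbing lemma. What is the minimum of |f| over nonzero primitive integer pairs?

translate: b→-3 (≡5 mod 8), so (4,5,2)→(4,-3,1)
flip: (4,-3,1)→(1,3,4)
translate: b→1 (≡3 mod 2), so (1,3,4)→(1,1,2)
reduced (well bottom): (1,1,2) with a≤c, −a<b≤a
well minimum |f| = |-1| = 1 (negative-definite)

1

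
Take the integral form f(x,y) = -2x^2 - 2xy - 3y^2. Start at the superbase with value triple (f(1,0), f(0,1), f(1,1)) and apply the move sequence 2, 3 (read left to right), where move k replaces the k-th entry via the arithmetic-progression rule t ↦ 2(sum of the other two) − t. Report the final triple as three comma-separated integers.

start (-2,-3,-7) = (f(1,0),f(0,1),f(1,1))
replace slot 2: 2·((-2)+(-7)) − (-3) = -15 → (-2,-15,-7)
replace slot 3: 2·((-2)+(-15)) − (-7) = -27 → (-2,-15,-27)

-2,-15,-27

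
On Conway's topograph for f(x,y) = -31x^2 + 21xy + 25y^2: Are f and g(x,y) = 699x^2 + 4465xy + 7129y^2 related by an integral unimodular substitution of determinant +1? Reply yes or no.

D₁ = 3541, D₂ = 3541
river cycle of f (length 50): (25, 29, -27), (-27, 25, 27), (27, 29, -25), (-25, 21, 31), (31, 41, -15), (-15, 49, 19), (19, 27, -37), (-37, 47, 9), (9, 43, -47), (-47, 51, 5), … (40 more)
river cycle of g (length 50): (25, 29, -27), (-27, 25, 27), (27, 29, -25), (-25, 21, 31), (31, 41, -15), (-15, 49, 19), (19, 27, -37), (-37, 47, 9), (9, 43, -47), (-47, 51, 5), … (40 more)
cycles coincide ⇒ equivalent

yes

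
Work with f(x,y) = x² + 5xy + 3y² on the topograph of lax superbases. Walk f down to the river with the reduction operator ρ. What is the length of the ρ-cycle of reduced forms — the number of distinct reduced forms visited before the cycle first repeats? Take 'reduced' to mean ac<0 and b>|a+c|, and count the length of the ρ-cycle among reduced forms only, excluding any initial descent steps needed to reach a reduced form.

D = 13, ⌊√D⌋ = 3
descent: ρ → (3,1,-1)
descent: ρ → (-1,3,1)  [lands on river]
river: ρ → (1,3,-1)
ρ-cycle length = 2 (tail of 2 descent steps not counted)

2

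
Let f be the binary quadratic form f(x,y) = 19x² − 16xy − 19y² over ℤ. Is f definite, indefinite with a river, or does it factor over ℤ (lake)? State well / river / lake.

D = b²−4ac = (-16)² − 4·19·(-19) = 1700
D > 0 non-square ⇒ indefinite ⇒ periodic river

river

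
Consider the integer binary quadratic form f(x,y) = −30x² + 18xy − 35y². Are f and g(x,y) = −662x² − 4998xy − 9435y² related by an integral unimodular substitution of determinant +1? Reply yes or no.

D₁ = -3876, D₂ = -3876
f is negative-definite; reduce −f:
−f: reduced (well bottom): (30,-18,35) with a≤c, −a<b≤a
flip sign back: reduced form of f is (-30,18,-35)
g is negative-definite; reduce −g:
−g: translate: b→-298 (≡4998 mod 1324), so (662,4998,9435)→(662,-298,35)
−g: flip: (662,-298,35)→(35,298,662)
−g: translate: b→18 (≡298 mod 70), so (35,298,662)→(35,18,30)
−g: flip: (35,18,30)→(30,-18,35)
−g: reduced (well bottom): (30,-18,35) with a≤c, −a<b≤a
flip sign back: reduced form of g is (-30,18,-35)
reduced forms (-30, 18, -35) vs (-30, 18, -35) ⇒ equivalent

yes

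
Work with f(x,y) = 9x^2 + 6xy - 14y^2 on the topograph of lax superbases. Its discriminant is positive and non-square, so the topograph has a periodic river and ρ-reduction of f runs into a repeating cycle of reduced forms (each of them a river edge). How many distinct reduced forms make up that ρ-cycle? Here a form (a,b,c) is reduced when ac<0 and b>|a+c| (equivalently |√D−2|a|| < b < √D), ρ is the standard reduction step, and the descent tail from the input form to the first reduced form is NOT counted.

D = 540, ⌊√D⌋ = 23
river: ρ → (-14,22,1)
river: ρ → (1,22,-14)
river: ρ → (-14,6,9)
river: ρ → (9,12,-11)
river: ρ → (-11,10,10)
river: ρ → (10,10,-11)
river: ρ → (-11,12,9)
river: ρ → (9,6,-14)
ρ-cycle length = 8 (tail of 0 descent steps not counted)

8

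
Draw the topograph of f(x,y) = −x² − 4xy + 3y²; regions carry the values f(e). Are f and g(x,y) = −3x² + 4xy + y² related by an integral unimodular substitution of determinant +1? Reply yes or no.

D₁ = 28, D₂ = 28
river cycle of f (length 4): (3, 4, -1), (-1, 4, 3), (3, 2, -2), (-2, 2, 3)
river cycle of g (length 4): (1, 4, -3), (-3, 2, 2), (2, 2, -3), (-3, 4, 1)
cycles differ ⇒ inequivalent

no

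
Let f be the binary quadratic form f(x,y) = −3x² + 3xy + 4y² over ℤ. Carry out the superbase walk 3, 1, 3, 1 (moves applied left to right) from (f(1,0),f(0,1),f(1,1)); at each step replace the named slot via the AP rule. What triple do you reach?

start (-3,4,4) = (f(1,0),f(0,1),f(1,1))
replace slot 3: 2·((-3)+4) − 4 = -2 → (-3,4,-2)
replace slot 1: 2·(4+(-2)) − (-3) = 7 → (7,4,-2)
replace slot 3: 2·(7+4) − (-2) = 24 → (7,4,24)
replace slot 1: 2·(4+24) − 7 = 49 → (49,4,24)

49,4,24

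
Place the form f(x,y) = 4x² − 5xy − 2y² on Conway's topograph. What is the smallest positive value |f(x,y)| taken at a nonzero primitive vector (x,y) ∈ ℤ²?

descent: ρ → (-2,5,4)  [lands on river]
river: ρ → (4,3,-3)
river: ρ → (-3,3,4)
river: ρ → (4,5,-2)
river: ρ → (-2,7,1)
river: ρ → (1,7,-2)
closes: descent 1, river 6
min |a| on river = 1

1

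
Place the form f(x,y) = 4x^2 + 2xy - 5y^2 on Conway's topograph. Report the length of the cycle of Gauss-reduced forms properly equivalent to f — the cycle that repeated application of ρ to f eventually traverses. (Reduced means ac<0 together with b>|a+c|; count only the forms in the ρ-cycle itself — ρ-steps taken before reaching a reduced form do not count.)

D = 84, ⌊√D⌋ = 9
river: ρ → (-5,8,1)
river: ρ → (1,8,-5)
river: ρ → (-5,2,4)
river: ρ → (4,6,-3)
river: ρ → (-3,6,4)
river: ρ → (4,2,-5)
ρ-cycle length = 6 (tail of 0 descent steps not counted)

6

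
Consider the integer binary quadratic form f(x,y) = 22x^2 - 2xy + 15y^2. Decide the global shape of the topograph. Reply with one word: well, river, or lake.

D = b²−4ac = (-2)² − 4·22·15 = -1316
D < 0 ⇒ definite ⇒ every region one sign ⇒ single well

well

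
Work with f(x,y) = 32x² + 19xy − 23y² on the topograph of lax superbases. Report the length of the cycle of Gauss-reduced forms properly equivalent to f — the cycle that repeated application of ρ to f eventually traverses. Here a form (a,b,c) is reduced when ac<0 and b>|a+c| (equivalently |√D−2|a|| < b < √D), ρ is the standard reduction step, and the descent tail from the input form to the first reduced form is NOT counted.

D = 3305, ⌊√D⌋ = 57
river: ρ → (-23,27,28)
river: ρ → (28,29,-22)
river: ρ → (-22,15,35)
river: ρ → (35,55,-2)
river: ρ → (-2,57,7)
river: ρ → (7,55,-10)
river: ρ → (-10,45,32)
river: ρ → (32,19,-23)
ρ-cycle length = 8 (tail of 0 descent steps not counted)

8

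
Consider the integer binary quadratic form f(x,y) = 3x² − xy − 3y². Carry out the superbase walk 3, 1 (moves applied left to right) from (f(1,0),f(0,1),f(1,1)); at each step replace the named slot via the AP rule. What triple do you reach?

start (3,-3,-1) = (f(1,0),f(0,1),f(1,1))
replace slot 3: 2·(3+(-3)) − (-1) = 1 → (3,-3,1)
replace slot 1: 2·((-3)+1) − 3 = -7 → (-7,-3,1)

-7,-3,1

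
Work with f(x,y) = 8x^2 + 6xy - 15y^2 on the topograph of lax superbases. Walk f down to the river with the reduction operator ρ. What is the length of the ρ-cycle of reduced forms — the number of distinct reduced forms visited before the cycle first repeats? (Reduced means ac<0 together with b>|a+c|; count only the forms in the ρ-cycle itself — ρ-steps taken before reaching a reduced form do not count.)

D = 516, ⌊√D⌋ = 22
descent: ρ → (-15,-6,8)
descent: ρ → (8,22,-1)  [lands on river]
river: ρ → (-1,22,8)
river: ρ → (8,10,-13)
river: ρ → (-13,16,5)
river: ρ → (5,14,-16)
river: ρ → (-16,18,3)
river: ρ → (3,18,-16)
river: ρ → (-16,14,5)
river: ρ → (5,16,-13)
river: ρ → (-13,10,8)
ρ-cycle length = 10 (tail of 2 descent steps not counted)

10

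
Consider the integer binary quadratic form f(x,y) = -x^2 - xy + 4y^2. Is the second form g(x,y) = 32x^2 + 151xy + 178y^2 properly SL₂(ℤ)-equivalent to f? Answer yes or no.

D₁ = 17, D₂ = 17
river cycle of f (length 6): (-1, 3, 2), (2, 1, -2), (-2, 3, 1), (1, 3, -2), (-2, 1, 2), (2, 3, -1)
river cycle of g (length 6): (-1, 3, 2), (2, 1, -2), (-2, 3, 1), (1, 3, -2), (-2, 1, 2), (2, 3, -1)
cycles coincide ⇒ equivalent

yes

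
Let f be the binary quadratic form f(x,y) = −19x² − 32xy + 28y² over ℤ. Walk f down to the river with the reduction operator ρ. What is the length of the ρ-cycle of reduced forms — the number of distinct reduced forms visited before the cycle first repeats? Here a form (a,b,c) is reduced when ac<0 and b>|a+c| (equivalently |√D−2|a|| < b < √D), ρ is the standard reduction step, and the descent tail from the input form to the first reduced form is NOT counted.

D = 3152, ⌊√D⌋ = 56
descent: ρ → (28,32,-19)  [lands on river]
river: ρ → (-19,44,16)
river: ρ → (16,52,-7)
river: ρ → (-7,46,37)
river: ρ → (37,28,-16)
river: ρ → (-16,36,29)
river: ρ → (29,22,-23)
river: ρ → (-23,24,28)
ρ-cycle length = 8 (tail of 1 descent step not counted)

8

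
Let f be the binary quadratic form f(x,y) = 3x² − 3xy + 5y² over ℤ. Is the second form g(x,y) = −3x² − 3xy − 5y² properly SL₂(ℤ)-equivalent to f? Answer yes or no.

D₁ = -51, D₂ = -51
f: translate: b→3 (≡-3 mod 6), so (3,-3,5)→(3,3,5)
f: reduced (well bottom): (3,3,5) with a≤c, −a<b≤a
g is negative-definite; reduce −g:
−g: reduced (well bottom): (3,3,5) with a≤c, −a<b≤a
flip sign back: reduced form of g is (-3,-3,-5)
reduced forms (3, 3, 5) vs (-3, -3, -5) ⇒ inequivalent

no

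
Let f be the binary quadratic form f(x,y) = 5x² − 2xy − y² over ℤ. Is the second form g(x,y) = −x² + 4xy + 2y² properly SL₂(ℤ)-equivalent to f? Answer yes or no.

D₁ = 24, D₂ = 24
river cycle of f (length 2): (-1, 4, 2), (2, 4, -1)
river cycle of g (length 2): (2, 4, -1), (-1, 4, 2)
cycles coincide ⇒ equivalent

yes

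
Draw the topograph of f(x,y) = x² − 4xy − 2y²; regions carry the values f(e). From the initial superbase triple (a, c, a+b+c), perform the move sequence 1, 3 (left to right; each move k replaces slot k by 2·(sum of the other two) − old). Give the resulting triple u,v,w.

start (1,-2,-5) = (f(1,0),f(0,1),f(1,1))
replace slot 1: 2·((-2)+(-5)) − 1 = -15 → (-15,-2,-5)
replace slot 3: 2·((-15)+(-2)) − (-5) = -29 → (-15,-2,-29)

-15,-2,-29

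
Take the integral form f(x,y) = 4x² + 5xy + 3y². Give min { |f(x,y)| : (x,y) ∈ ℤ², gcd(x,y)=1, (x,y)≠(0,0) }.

translate: b→-3 (≡5 mod 8), so (4,5,3)→(4,-3,2)
flip: (4,-3,2)→(2,3,4)
translate: b→-1 (≡3 mod 4), so (2,3,4)→(2,-1,3)
reduced (well bottom): (2,-1,3) with a≤c, −a<b≤a
well minimum = a = 2

2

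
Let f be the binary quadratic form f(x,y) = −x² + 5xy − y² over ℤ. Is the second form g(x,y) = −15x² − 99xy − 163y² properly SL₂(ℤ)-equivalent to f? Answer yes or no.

D₁ = 21, D₂ = 21
river cycle of f (length 2): (-1, 3, 3), (3, 3, -1)
river cycle of g (length 2): (-1, 3, 3), (3, 3, -1)
cycles coincide ⇒ equivalent

yes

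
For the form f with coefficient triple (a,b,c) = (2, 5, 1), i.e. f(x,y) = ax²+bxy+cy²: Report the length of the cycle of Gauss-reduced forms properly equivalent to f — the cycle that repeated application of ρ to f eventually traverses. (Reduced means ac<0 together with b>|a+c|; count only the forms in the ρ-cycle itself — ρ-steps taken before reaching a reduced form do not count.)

D = 17, ⌊√D⌋ = 4
descent: ρ → (1,3,-2)  [lands on river]
river: ρ → (-2,1,2)
river: ρ → (2,3,-1)
river: ρ → (-1,3,2)
river: ρ → (2,1,-2)
river: ρ → (-2,3,1)
ρ-cycle length = 6 (tail of 1 descent step not counted)

6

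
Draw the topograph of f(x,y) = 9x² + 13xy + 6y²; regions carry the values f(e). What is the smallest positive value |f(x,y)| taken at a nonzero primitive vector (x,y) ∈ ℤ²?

translate: b→-5 (≡13 mod 18), so (9,13,6)→(9,-5,2)
flip: (9,-5,2)→(2,5,9)
translate: b→1 (≡5 mod 4), so (2,5,9)→(2,1,6)
reduced (well bottom): (2,1,6) with a≤c, −a<b≤a
well minimum = a = 2

2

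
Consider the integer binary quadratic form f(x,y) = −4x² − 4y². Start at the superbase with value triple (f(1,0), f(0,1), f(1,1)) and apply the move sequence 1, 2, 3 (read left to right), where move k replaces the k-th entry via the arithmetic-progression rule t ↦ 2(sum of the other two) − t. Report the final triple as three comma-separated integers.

start (-4,-4,-8) = (f(1,0),f(0,1),f(1,1))
replace slot 1: 2·((-4)+(-8)) − (-4) = -20 → (-20,-4,-8)
replace slot 2: 2·((-20)+(-8)) − (-4) = -52 → (-20,-52,-8)
replace slot 3: 2·((-20)+(-52)) − (-8) = -136 → (-20,-52,-136)

-20,-52,-136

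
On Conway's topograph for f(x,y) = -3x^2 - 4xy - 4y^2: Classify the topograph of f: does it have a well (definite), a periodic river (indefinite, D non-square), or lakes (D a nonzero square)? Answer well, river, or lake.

D = b²−4ac = (-4)² − 4·(-3)·(-4) = -32
D < 0 ⇒ definite ⇒ every region one sign ⇒ single well

well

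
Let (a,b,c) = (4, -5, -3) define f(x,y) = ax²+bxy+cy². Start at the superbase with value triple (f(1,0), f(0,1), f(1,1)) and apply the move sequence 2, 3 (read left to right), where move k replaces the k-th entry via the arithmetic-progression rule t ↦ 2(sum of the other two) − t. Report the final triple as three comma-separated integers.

start (4,-3,-4) = (f(1,0),f(0,1),f(1,1))
replace slot 2: 2·(4+(-4)) − (-3) = 3 → (4,3,-4)
replace slot 3: 2·(4+3) − (-4) = 18 → (4,3,18)

4,3,18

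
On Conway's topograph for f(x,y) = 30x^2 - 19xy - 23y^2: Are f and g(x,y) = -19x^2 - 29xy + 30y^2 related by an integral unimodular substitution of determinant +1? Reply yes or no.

D₁ = 3121, D₂ = 3121
river cycle of f (length 38): (-23, 19, 30), (30, 41, -12), (-12, 55, 2), (2, 53, -39), (-39, 25, 16), (16, 39, -25), (-25, 11, 30), (30, 49, -6), (-6, 47, 38), (38, 29, -15), … (28 more)
river cycle of g (length 30): (30, 29, -19), (-19, 47, 12), (12, 49, -15), (-15, 41, 24), (24, 55, -1), (-1, 55, 24), (24, 41, -15), (-15, 49, 12), (12, 47, -19), (-19, 29, 30), … (20 more)
cycles differ ⇒ inequivalent

no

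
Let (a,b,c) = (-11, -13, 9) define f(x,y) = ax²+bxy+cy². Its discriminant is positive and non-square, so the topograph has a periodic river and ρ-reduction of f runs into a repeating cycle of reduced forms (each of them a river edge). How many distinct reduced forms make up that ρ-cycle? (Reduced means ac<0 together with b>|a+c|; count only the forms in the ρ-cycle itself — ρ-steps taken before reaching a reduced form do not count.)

D = 565, ⌊√D⌋ = 23
descent: ρ → (9,13,-11)  [lands on river]
river: ρ → (-11,9,11)
river: ρ → (11,13,-9)
river: ρ → (-9,23,1)
river: ρ → (1,23,-9)
river: ρ → (-9,13,11)
river: ρ → (11,9,-11)
river: ρ → (-11,13,9)
river: ρ → (9,23,-1)
river: ρ → (-1,23,9)
ρ-cycle length = 10 (tail of 1 descent step not counted)

10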